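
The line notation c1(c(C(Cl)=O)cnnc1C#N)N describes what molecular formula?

Heavy atoms from the SMILES: 6 C, 1 Cl, 4 N, 1 O.
Implicit hydrogens by atom environment:
  3 × C (aromatic): no H
  2 × C: no H
  2 × N (aromatic): no H
  1 × C (aromatic): 1 H
  1 × Cl: no H
  1 × N: 2 H
  1 × N: no H
  1 × O: no H
  Total hydrogens = 3.
Molecular formula: C6H3ClN4O

C6H3ClN4O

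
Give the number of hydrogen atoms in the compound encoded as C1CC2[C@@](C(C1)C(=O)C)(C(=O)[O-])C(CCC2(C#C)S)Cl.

Hydrogens are implicit in SMILES; fill each atom to its normal valence:
  5 × C: 2 H each → 10
  5 × C: no H
  4 × C: 1 H each → 4
  2 × O: no H
  1 × C: 3 H
  1 × Cl: no H
  1 × O (charge -1): no H
  1 × S: 1 H
  Total hydrogens = 18.

18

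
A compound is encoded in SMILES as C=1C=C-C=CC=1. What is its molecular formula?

Heavy atoms from the SMILES: 6 C.
Implicit hydrogens by atom environment:
  6 × C (aromatic): 1 H each → 6
  Total hydrogens = 6.
Molecular formula: C6H6

C6H6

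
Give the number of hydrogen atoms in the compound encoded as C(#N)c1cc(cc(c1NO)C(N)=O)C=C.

9

Hydrogens are implicit in SMILES; fill each atom to its normal valence:
  4 × C (aromatic): no H
  2 × C (aromatic): 1 H each → 2
  2 × C: no H
  1 × C: 2 H
  1 × C: 1 H
  1 × N: 2 H
  1 × N: 1 H
  1 × N: no H
  1 × O: 1 H
  1 × O: no H
  Total hydrogens = 9.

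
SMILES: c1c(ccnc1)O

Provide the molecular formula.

C5H5NO

Heavy atoms from the SMILES: 5 C, 1 N, 1 O.
Implicit hydrogens by atom environment:
  4 × C (aromatic): 1 H each → 4
  1 × C (aromatic): no H
  1 × N (aromatic): no H
  1 × O: 1 H
  Total hydrogens = 5.
Molecular formula: C5H5NO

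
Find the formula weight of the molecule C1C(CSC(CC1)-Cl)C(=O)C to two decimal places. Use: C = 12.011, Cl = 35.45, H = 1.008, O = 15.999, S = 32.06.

Molecular formula: C8H13ClOS.
M = 8×12.011 + 1×35.45 + 13×1.008 + 1×15.999 + 1×32.06 = 192.70 g/mol.

192.70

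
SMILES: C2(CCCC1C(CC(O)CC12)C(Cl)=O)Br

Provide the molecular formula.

Heavy atoms from the SMILES: 1 Br, 11 C, 1 Cl, 2 O.
Implicit hydrogens by atom environment:
  5 × C: 2 H each → 10
  5 × C: 1 H each → 5
  1 × Br: no H
  1 × C: no H
  1 × Cl: no H
  1 × O: 1 H
  1 × O: no H
  Total hydrogens = 16.
Molecular formula: C11H16BrClO2

C11H16BrClO2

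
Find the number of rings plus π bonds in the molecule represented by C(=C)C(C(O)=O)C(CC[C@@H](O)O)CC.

2

Molecular formula from the SMILES: C10H18O4.
DoU = (2C + 2 + N − H − X)/2 = (2·10 + 2 + 0 − 18 − 0)/2 = 4/2 = 2.
(Structurally: 0 ring(s) + 2 π bond(s) = 2.)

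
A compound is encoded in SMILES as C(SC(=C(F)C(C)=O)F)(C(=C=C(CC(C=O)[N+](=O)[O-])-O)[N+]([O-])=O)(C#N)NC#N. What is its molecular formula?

C13H9F2N5O7S

Heavy atoms from the SMILES: 13 C, 2 F, 5 N, 7 O, 1 S.
Implicit hydrogens by atom environment:
  9 × C: no H
  4 × O: no H
  2 × C: 1 H each → 2
  2 × F: no H
  2 × N: no H
  2 × N (charge +1): no H
  2 × O (charge -1): no H
  1 × C: 3 H
  1 × C: 2 H
  1 × N: 1 H
  1 × O: 1 H
  1 × S: no H
  Total hydrogens = 9.
Molecular formula: C13H9F2N5O7S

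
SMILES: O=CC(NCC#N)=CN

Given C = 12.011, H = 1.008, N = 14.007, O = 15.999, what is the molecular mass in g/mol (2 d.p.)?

125.13

Molecular formula: C5H7N3O.
M = 5×12.011 + 7×1.008 + 3×14.007 + 1×15.999 = 125.13 g/mol.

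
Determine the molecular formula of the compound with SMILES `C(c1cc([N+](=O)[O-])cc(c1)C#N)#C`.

Heavy atoms from the SMILES: 9 C, 2 N, 2 O.
Implicit hydrogens by atom environment:
  3 × C (aromatic): 1 H each → 3
  3 × C (aromatic): no H
  2 × C: no H
  1 × C: 1 H
  1 × N (charge +1): no H
  1 × N: no H
  1 × O: no H
  1 × O (charge -1): no H
  Total hydrogens = 4.
Molecular formula: C9H4N2O2

C9H4N2O2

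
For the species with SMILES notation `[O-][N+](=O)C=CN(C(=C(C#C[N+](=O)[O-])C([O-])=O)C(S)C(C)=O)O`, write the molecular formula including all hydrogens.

C10H8N3O8S-

Heavy atoms from the SMILES: 10 C, 3 N, 8 O, 1 S.
Implicit hydrogens by atom environment:
  6 × C: no H
  4 × O: no H
  3 × C: 1 H each → 3
  3 × O (charge -1): no H
  2 × N (charge +1): no H
  1 × C: 3 H
  1 × N: no H
  1 × O: 1 H
  1 × S: 1 H
  Total hydrogens = 8.
Net charge -1.
Molecular formula: C10H8N3O8S-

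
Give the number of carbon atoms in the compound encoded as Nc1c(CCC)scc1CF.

8

The symbol for carbon appears 8 times in the SMILES. Lowercase c denotes aromatic carbon and counts toward C.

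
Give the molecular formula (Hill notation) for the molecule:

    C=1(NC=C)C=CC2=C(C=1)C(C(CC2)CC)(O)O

Heavy atoms from the SMILES: 14 C, 1 N, 2 O.
Implicit hydrogens by atom environment:
  4 × C: 2 H each → 8
  3 × C (aromatic): 1 H each → 3
  3 × C (aromatic): no H
  2 × C: 1 H each → 2
  2 × O: 1 H each → 2
  1 × C: 3 H
  1 × C: no H
  1 × N: 1 H
  Total hydrogens = 19.
Molecular formula: C14H19NO2

C14H19NO2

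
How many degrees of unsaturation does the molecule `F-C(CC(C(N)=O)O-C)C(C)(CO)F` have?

1

Molecular formula from the SMILES: C8H15F2NO3.
DoU = (2C + 2 + N − H − X)/2 = (2·8 + 2 + 1 − 15 − 2)/2 = 2/2 = 1.
(Structurally: 0 ring(s) + 1 π bond(s) = 1.)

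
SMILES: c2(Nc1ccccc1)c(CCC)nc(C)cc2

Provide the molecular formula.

Heavy atoms from the SMILES: 15 C, 2 N.
Implicit hydrogens by atom environment:
  7 × C (aromatic): 1 H each → 7
  4 × C (aromatic): no H
  2 × C: 3 H each → 6
  2 × C: 2 H each → 4
  1 × N: 1 H
  1 × N (aromatic): no H
  Total hydrogens = 18.
Molecular formula: C15H18N2

C15H18N2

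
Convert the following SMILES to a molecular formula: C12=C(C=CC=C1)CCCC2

Heavy atoms from the SMILES: 10 C.
Implicit hydrogens by atom environment:
  4 × C: 2 H each → 8
  4 × C (aromatic): 1 H each → 4
  2 × C (aromatic): no H
  Total hydrogens = 12.
Molecular formula: C10H12

C10H12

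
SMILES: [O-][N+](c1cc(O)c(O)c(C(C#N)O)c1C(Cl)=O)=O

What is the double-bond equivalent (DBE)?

8

Molecular formula from the SMILES: C9H5ClN2O6.
DoU = (2C + 2 + N − H − X)/2 = (2·9 + 2 + 2 − 5 − 1)/2 = 16/2 = 8.
(Structurally: 1 ring(s) + 7 π bond(s) = 8.)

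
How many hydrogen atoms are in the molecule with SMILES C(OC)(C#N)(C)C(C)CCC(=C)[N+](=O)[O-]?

Hydrogens are implicit in SMILES; fill each atom to its normal valence:
  3 × C: 3 H each → 9
  3 × C: 2 H each → 6
  3 × C: no H
  2 × O: no H
  1 × C: 1 H
  1 × N (charge +1): no H
  1 × N: no H
  1 × O (charge -1): no H
  Total hydrogens = 16.

16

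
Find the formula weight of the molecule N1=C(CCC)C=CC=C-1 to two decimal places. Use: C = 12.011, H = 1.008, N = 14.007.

Molecular formula: C8H11N.
M = 8×12.011 + 11×1.008 + 1×14.007 = 121.18 g/mol.

121.18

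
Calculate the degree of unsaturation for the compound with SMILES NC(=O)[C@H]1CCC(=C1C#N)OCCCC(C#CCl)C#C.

Molecular formula from the SMILES: C15H15ClN2O2.
DoU = (2C + 2 + N − H − X)/2 = (2·15 + 2 + 2 − 15 − 1)/2 = 18/2 = 9.
(Structurally: 1 ring(s) + 8 π bond(s) = 9.)

9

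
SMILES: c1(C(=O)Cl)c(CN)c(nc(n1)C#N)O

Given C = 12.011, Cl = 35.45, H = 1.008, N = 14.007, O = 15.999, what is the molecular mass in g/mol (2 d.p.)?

Molecular formula: C7H5ClN4O2.
M = 7×12.011 + 1×35.45 + 5×1.008 + 4×14.007 + 2×15.999 = 212.59 g/mol.

212.59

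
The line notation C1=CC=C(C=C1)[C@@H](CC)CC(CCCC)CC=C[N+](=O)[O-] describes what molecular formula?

C18H27NO2

Heavy atoms from the SMILES: 18 C, 1 N, 2 O.
Implicit hydrogens by atom environment:
  6 × C: 2 H each → 12
  5 × C (aromatic): 1 H each → 5
  4 × C: 1 H each → 4
  2 × C: 3 H each → 6
  1 × C (aromatic): no H
  1 × N (charge +1): no H
  1 × O: no H
  1 × O (charge -1): no H
  Total hydrogens = 27.
Molecular formula: C18H27NO2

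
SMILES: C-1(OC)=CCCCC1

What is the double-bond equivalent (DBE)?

2

Molecular formula from the SMILES: C7H12O.
DoU = (2C + 2 + N − H − X)/2 = (2·7 + 2 + 0 − 12 − 0)/2 = 4/2 = 2.
(Structurally: 1 ring(s) + 1 π bond(s) = 2.)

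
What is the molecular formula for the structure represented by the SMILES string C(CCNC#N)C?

Heavy atoms from the SMILES: 5 C, 2 N.
Implicit hydrogens by atom environment:
  3 × C: 2 H each → 6
  1 × C: 3 H
  1 × C: no H
  1 × N: 1 H
  1 × N: no H
  Total hydrogens = 10.
Molecular formula: C5H10N2

C5H10N2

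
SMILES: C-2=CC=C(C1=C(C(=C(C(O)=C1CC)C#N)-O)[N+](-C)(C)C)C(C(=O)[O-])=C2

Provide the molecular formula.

Heavy atoms from the SMILES: 19 C, 2 N, 4 O.
Implicit hydrogens by atom environment:
  8 × C (aromatic): no H
  4 × C: 3 H each → 12
  4 × C (aromatic): 1 H each → 4
  2 × C: no H
  2 × O: 1 H each → 2
  1 × C: 2 H
  1 × N: no H
  1 × N (charge +1): no H
  1 × O: no H
  1 × O (charge -1): no H
  Total hydrogens = 20.
Molecular formula: C19H20N2O4

C19H20N2O4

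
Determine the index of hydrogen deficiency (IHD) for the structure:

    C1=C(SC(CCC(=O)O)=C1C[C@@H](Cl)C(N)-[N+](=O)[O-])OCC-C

Molecular formula from the SMILES: C13H19ClN2O5S.
DoU = (2C + 2 + N − H − X)/2 = (2·13 + 2 + 2 − 19 − 1)/2 = 10/2 = 5.
(Structurally: 1 ring(s) + 4 π bond(s) = 5.)

5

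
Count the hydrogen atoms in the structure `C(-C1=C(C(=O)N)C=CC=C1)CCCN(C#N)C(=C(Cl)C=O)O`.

Hydrogens are implicit in SMILES; fill each atom to its normal valence:
  4 × C: 2 H each → 8
  4 × C (aromatic): 1 H each → 4
  4 × C: no H
  2 × C (aromatic): no H
  2 × N: no H
  2 × O: no H
  1 × C: 1 H
  1 × Cl: no H
  1 × N: 2 H
  1 × O: 1 H
  Total hydrogens = 16.

16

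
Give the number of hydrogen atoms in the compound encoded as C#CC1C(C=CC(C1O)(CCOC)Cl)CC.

19

Hydrogens are implicit in SMILES; fill each atom to its normal valence:
  6 × C: 1 H each → 6
  3 × C: 2 H each → 6
  2 × C: 3 H each → 6
  2 × C: no H
  1 × Cl: no H
  1 × O: 1 H
  1 × O: no H
  Total hydrogens = 19.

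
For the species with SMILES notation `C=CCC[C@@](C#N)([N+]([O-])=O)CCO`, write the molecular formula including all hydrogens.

C8H12N2O3

Heavy atoms from the SMILES: 8 C, 2 N, 3 O.
Implicit hydrogens by atom environment:
  5 × C: 2 H each → 10
  2 × C: no H
  1 × C: 1 H
  1 × N (charge +1): no H
  1 × N: no H
  1 × O: 1 H
  1 × O: no H
  1 × O (charge -1): no H
  Total hydrogens = 12.
Molecular formula: C8H12N2O3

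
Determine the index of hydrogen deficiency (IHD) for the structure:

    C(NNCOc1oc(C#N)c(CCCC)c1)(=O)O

6

Molecular formula from the SMILES: C11H15N3O4.
DoU = (2C + 2 + N − H − X)/2 = (2·11 + 2 + 3 − 15 − 0)/2 = 12/2 = 6.
(Structurally: 1 ring(s) + 5 π bond(s) = 6.)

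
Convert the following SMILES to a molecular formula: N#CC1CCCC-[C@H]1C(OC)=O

C9H13NO2

Heavy atoms from the SMILES: 9 C, 1 N, 2 O.
Implicit hydrogens by atom environment:
  4 × C: 2 H each → 8
  2 × C: 1 H each → 2
  2 × C: no H
  2 × O: no H
  1 × C: 3 H
  1 × N: no H
  Total hydrogens = 13.
Molecular formula: C9H13NO2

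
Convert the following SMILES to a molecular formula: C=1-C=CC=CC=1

C6H6

Heavy atoms from the SMILES: 6 C.
Implicit hydrogens by atom environment:
  6 × C (aromatic): 1 H each → 6
  Total hydrogens = 6.
Molecular formula: C6H6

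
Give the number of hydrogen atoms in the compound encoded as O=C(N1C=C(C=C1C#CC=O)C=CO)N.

8

Hydrogens are implicit in SMILES; fill each atom to its normal valence:
  3 × C: 1 H each → 3
  3 × C: no H
  2 × C (aromatic): 1 H each → 2
  2 × C (aromatic): no H
  2 × O: no H
  1 × N: 2 H
  1 × N (aromatic): no H
  1 × O: 1 H
  Total hydrogens = 8.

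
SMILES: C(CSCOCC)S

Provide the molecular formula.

C5H12OS2

Heavy atoms from the SMILES: 5 C, 1 O, 2 S.
Implicit hydrogens by atom environment:
  4 × C: 2 H each → 8
  1 × C: 3 H
  1 × O: no H
  1 × S: 1 H
  1 × S: no H
  Total hydrogens = 12.
Molecular formula: C5H12OS2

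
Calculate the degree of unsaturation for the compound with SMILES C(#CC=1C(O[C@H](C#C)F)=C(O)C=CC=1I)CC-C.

Molecular formula from the SMILES: C14H12FIO2.
DoU = (2C + 2 + N − H − X)/2 = (2·14 + 2 + 0 − 12 − 2)/2 = 16/2 = 8.
(Structurally: 1 ring(s) + 7 π bond(s) = 8.)

8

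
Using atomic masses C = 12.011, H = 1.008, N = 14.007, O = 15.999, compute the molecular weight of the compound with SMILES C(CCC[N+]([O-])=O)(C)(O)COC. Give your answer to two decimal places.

177.20

Molecular formula: C7H15NO4.
M = 7×12.011 + 15×1.008 + 1×14.007 + 4×15.999 = 177.20 g/mol.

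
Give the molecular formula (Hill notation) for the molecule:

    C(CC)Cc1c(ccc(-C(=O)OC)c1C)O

Heavy atoms from the SMILES: 13 C, 3 O.
Implicit hydrogens by atom environment:
  4 × C (aromatic): no H
  3 × C: 3 H each → 9
  3 × C: 2 H each → 6
  2 × C (aromatic): 1 H each → 2
  2 × O: no H
  1 × C: no H
  1 × O: 1 H
  Total hydrogens = 18.
Molecular formula: C13H18O3

C13H18O3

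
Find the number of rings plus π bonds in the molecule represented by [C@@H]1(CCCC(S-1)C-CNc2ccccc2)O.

Molecular formula from the SMILES: C13H19NOS.
DoU = (2C + 2 + N − H − X)/2 = (2·13 + 2 + 1 − 19 − 0)/2 = 10/2 = 5.
(Structurally: 2 ring(s) + 3 π bond(s) = 5.)

5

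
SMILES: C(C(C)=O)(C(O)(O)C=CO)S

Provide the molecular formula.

Heavy atoms from the SMILES: 6 C, 4 O, 1 S.
Implicit hydrogens by atom environment:
  3 × C: 1 H each → 3
  3 × O: 1 H each → 3
  2 × C: no H
  1 × C: 3 H
  1 × O: no H
  1 × S: 1 H
  Total hydrogens = 10.
Molecular formula: C6H10O4S

C6H10O4S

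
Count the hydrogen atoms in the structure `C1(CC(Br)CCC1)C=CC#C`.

13

Hydrogens are implicit in SMILES; fill each atom to its normal valence:
  5 × C: 1 H each → 5
  4 × C: 2 H each → 8
  1 × Br: no H
  1 × C: no H
  Total hydrogens = 13.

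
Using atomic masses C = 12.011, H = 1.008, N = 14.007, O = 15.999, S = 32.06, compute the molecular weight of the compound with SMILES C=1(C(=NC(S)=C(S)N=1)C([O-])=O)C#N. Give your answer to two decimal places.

212.22

Molecular formula: C6H2N3O2S2-.
M = 6×12.011 + 2×1.008 + 3×14.007 + 2×15.999 + 2×32.06 = 212.22 g/mol.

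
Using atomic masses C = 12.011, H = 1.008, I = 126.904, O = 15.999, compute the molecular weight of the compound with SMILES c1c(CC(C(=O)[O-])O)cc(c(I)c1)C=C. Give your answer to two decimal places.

317.10

Molecular formula: C11H10IO3-.
M = 11×12.011 + 10×1.008 + 1×126.904 + 3×15.999 = 317.10 g/mol.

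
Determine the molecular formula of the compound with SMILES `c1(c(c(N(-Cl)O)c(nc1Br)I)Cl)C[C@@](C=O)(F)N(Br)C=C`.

C10H7Br2Cl2FIN3O2

Heavy atoms from the SMILES: 2 Br, 10 C, 2 Cl, 1 F, 1 I, 3 N, 2 O.
Implicit hydrogens by atom environment:
  5 × C (aromatic): no H
  2 × Br: no H
  2 × C: 2 H each → 4
  2 × C: 1 H each → 2
  2 × Cl: no H
  2 × N: no H
  1 × C: no H
  1 × F: no H
  1 × I: no H
  1 × N (aromatic): no H
  1 × O: 1 H
  1 × O: no H
  Total hydrogens = 7.
Molecular formula: C10H7Br2Cl2FIN3O2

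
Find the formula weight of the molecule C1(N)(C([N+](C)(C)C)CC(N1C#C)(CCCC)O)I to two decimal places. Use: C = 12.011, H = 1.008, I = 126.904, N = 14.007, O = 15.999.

Molecular formula: C13H25IN3O+.
M = 13×12.011 + 25×1.008 + 1×126.904 + 3×14.007 + 1×15.999 = 366.27 g/mol.

366.27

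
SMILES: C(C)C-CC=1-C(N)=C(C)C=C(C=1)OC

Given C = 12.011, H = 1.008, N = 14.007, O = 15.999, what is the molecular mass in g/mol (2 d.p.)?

193.29

Molecular formula: C12H19NO.
M = 12×12.011 + 19×1.008 + 1×14.007 + 1×15.999 = 193.29 g/mol.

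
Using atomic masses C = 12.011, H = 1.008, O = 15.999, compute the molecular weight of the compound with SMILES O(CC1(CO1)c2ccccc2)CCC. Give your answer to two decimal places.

192.26

Molecular formula: C12H16O2.
M = 12×12.011 + 16×1.008 + 2×15.999 = 192.26 g/mol.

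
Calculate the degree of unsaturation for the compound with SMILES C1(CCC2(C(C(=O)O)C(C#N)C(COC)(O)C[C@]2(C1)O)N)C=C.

6

Molecular formula from the SMILES: C16H24N2O5.
DoU = (2C + 2 + N − H − X)/2 = (2·16 + 2 + 2 − 24 − 0)/2 = 12/2 = 6.
(Structurally: 2 ring(s) + 4 π bond(s) = 6.)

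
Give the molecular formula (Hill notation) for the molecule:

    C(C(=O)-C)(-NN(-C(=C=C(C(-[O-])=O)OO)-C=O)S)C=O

Heavy atoms from the SMILES: 9 C, 2 N, 7 O, 1 S.
Implicit hydrogens by atom environment:
  5 × C: no H
  5 × O: no H
  3 × C: 1 H each → 3
  1 × C: 3 H
  1 × N: 1 H
  1 × N: no H
  1 × O: 1 H
  1 × O (charge -1): no H
  1 × S: 1 H
  Total hydrogens = 9.
Net charge -1.
Molecular formula: C9H9N2O7S-

C9H9N2O7S-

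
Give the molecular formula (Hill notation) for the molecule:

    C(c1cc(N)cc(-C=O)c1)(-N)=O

Heavy atoms from the SMILES: 8 C, 2 N, 2 O.
Implicit hydrogens by atom environment:
  3 × C (aromatic): 1 H each → 3
  3 × C (aromatic): no H
  2 × N: 2 H each → 4
  2 × O: no H
  1 × C: 1 H
  1 × C: no H
  Total hydrogens = 8.
Molecular formula: C8H8N2O2

C8H8N2O2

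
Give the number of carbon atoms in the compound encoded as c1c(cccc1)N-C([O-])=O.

7

The symbol for carbon appears 7 times in the SMILES. Lowercase c denotes aromatic carbon and counts toward C.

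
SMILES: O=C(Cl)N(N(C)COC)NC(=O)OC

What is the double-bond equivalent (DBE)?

2

Molecular formula from the SMILES: C6H12ClN3O4.
DoU = (2C + 2 + N − H − X)/2 = (2·6 + 2 + 3 − 12 − 1)/2 = 4/2 = 2.
(Structurally: 0 ring(s) + 2 π bond(s) = 2.)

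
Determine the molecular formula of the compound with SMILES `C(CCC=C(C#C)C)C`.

Heavy atoms from the SMILES: 9 C.
Implicit hydrogens by atom environment:
  3 × C: 2 H each → 6
  2 × C: 3 H each → 6
  2 × C: 1 H each → 2
  2 × C: no H
  Total hydrogens = 14.
Molecular formula: C9H14

C9H14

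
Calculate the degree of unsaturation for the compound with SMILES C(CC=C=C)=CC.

Molecular formula from the SMILES: C7H10.
DoU = (2C + 2 + N − H − X)/2 = (2·7 + 2 + 0 − 10 − 0)/2 = 6/2 = 3.
(Structurally: 0 ring(s) + 3 π bond(s) = 3.)

3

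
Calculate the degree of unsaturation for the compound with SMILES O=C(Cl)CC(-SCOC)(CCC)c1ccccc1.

Molecular formula from the SMILES: C14H19ClO2S.
DoU = (2C + 2 + N − H − X)/2 = (2·14 + 2 + 0 − 19 − 1)/2 = 10/2 = 5.
(Structurally: 1 ring(s) + 4 π bond(s) = 5.)

5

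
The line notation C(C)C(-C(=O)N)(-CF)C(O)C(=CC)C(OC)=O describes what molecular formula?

C11H18FNO4

Heavy atoms from the SMILES: 11 C, 1 F, 1 N, 4 O.
Implicit hydrogens by atom environment:
  4 × C: no H
  3 × C: 3 H each → 9
  3 × O: no H
  2 × C: 2 H each → 4
  2 × C: 1 H each → 2
  1 × F: no H
  1 × N: 2 H
  1 × O: 1 H
  Total hydrogens = 18.
Molecular formula: C11H18FNO4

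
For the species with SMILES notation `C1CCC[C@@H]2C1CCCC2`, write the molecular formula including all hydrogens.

Heavy atoms from the SMILES: 10 C.
Implicit hydrogens by atom environment:
  8 × C: 2 H each → 16
  2 × C: 1 H each → 2
  Total hydrogens = 18.
Molecular formula: C10H18

C10H18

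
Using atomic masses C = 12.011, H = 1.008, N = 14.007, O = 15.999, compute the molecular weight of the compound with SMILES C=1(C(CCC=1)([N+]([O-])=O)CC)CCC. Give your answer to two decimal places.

183.25

Molecular formula: C10H17NO2.
M = 10×12.011 + 17×1.008 + 1×14.007 + 2×15.999 = 183.25 g/mol.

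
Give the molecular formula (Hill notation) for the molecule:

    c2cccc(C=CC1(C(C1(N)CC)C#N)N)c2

Heavy atoms from the SMILES: 14 C, 3 N.
Implicit hydrogens by atom environment:
  5 × C (aromatic): 1 H each → 5
  3 × C: 1 H each → 3
  3 × C: no H
  2 × N: 2 H each → 4
  1 × C: 3 H
  1 × C: 2 H
  1 × C (aromatic): no H
  1 × N: no H
  Total hydrogens = 17.
Molecular formula: C14H17N3

C14H17N3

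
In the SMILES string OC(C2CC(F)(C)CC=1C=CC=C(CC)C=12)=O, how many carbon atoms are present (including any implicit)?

The symbol for carbon appears 14 times in the SMILES.

14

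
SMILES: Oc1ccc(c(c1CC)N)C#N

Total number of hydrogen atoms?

10

Hydrogens are implicit in SMILES; fill each atom to its normal valence:
  4 × C (aromatic): no H
  2 × C (aromatic): 1 H each → 2
  1 × C: 3 H
  1 × C: 2 H
  1 × C: no H
  1 × N: 2 H
  1 × N: no H
  1 × O: 1 H
  Total hydrogens = 10.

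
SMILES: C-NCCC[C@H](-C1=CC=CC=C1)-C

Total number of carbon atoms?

12

The symbol for carbon appears 12 times in the SMILES.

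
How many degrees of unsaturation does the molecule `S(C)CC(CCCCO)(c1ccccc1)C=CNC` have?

Molecular formula from the SMILES: C16H25NOS.
DoU = (2C + 2 + N − H − X)/2 = (2·16 + 2 + 1 − 25 − 0)/2 = 10/2 = 5.
(Structurally: 1 ring(s) + 4 π bond(s) = 5.)

5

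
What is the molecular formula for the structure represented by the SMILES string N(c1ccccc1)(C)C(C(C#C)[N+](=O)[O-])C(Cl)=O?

C12H11ClN2O3

Heavy atoms from the SMILES: 12 C, 1 Cl, 2 N, 3 O.
Implicit hydrogens by atom environment:
  5 × C (aromatic): 1 H each → 5
  3 × C: 1 H each → 3
  2 × C: no H
  2 × O: no H
  1 × C: 3 H
  1 × C (aromatic): no H
  1 × Cl: no H
  1 × N: no H
  1 × N (charge +1): no H
  1 × O (charge -1): no H
  Total hydrogens = 11.
Molecular formula: C12H11ClN2O3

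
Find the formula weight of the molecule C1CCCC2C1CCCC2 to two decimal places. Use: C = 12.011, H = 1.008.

138.25

Molecular formula: C10H18.
M = 10×12.011 + 18×1.008 = 138.25 g/mol.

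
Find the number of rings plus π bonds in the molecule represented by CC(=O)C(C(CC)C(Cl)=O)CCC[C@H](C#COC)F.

4

Molecular formula from the SMILES: C14H20ClFO3.
DoU = (2C + 2 + N − H − X)/2 = (2·14 + 2 + 0 − 20 − 2)/2 = 8/2 = 4.
(Structurally: 0 ring(s) + 4 π bond(s) = 4.)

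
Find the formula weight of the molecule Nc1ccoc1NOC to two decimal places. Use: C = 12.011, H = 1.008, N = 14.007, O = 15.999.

128.13

Molecular formula: C5H8N2O2.
M = 5×12.011 + 8×1.008 + 2×14.007 + 2×15.999 = 128.13 g/mol.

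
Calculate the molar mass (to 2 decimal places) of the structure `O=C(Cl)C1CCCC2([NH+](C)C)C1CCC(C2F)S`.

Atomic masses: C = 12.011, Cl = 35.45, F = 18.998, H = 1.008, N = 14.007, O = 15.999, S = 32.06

294.83

Molecular formula: C13H22ClFNOS+.
M = 13×12.011 + 1×35.45 + 1×18.998 + 22×1.008 + 1×14.007 + 1×15.999 + 1×32.06 = 294.83 g/mol.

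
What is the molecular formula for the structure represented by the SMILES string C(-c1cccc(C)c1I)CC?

C10H13I

Heavy atoms from the SMILES: 10 C, 1 I.
Implicit hydrogens by atom environment:
  3 × C (aromatic): 1 H each → 3
  3 × C (aromatic): no H
  2 × C: 3 H each → 6
  2 × C: 2 H each → 4
  1 × I: no H
  Total hydrogens = 13.
Molecular formula: C10H13I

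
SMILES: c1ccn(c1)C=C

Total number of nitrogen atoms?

1

The symbol for nitrogen appears 1 time in the SMILES.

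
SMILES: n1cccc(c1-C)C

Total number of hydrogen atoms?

Hydrogens are implicit in SMILES; fill each atom to its normal valence:
  3 × C (aromatic): 1 H each → 3
  2 × C: 3 H each → 6
  2 × C (aromatic): no H
  1 × N (aromatic): no H
  Total hydrogens = 9.

9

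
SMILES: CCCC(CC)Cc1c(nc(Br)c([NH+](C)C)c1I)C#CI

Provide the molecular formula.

C16H22BrI2N2+

Heavy atoms from the SMILES: 1 Br, 16 C, 2 I, 2 N.
Implicit hydrogens by atom environment:
  5 × C (aromatic): no H
  4 × C: 3 H each → 12
  4 × C: 2 H each → 8
  2 × C: no H
  2 × I: no H
  1 × Br: no H
  1 × C: 1 H
  1 × N (charge +1): 1 H
  1 × N (aromatic): no H
  Total hydrogens = 22.
Net charge +1.
Molecular formula: C16H22BrI2N2+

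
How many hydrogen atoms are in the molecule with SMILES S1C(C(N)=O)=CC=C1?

Hydrogens are implicit in SMILES; fill each atom to its normal valence:
  3 × C (aromatic): 1 H each → 3
  1 × C (aromatic): no H
  1 × C: no H
  1 × N: 2 H
  1 × O: no H
  1 × S (aromatic): no H
  Total hydrogens = 5.

5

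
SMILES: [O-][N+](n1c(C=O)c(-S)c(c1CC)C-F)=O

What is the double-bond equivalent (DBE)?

Molecular formula from the SMILES: C8H9FN2O3S.
DoU = (2C + 2 + N − H − X)/2 = (2·8 + 2 + 2 − 9 − 1)/2 = 10/2 = 5.
(Structurally: 1 ring(s) + 4 π bond(s) = 5.)

5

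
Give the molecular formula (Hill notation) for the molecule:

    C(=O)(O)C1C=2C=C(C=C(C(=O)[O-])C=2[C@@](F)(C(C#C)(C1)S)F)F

C14H8F3O4S-

Heavy atoms from the SMILES: 14 C, 3 F, 4 O, 1 S.
Implicit hydrogens by atom environment:
  5 × C: no H
  4 × C (aromatic): no H
  3 × F: no H
  2 × C (aromatic): 1 H each → 2
  2 × C: 1 H each → 2
  2 × O: no H
  1 × C: 2 H
  1 × O: 1 H
  1 × O (charge -1): no H
  1 × S: 1 H
  Total hydrogens = 8.
Net charge -1.
Molecular formula: C14H8F3O4S-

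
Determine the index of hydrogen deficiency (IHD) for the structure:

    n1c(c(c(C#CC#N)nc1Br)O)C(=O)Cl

9

Molecular formula from the SMILES: C8HBrClN3O2.
DoU = (2C + 2 + N − H − X)/2 = (2·8 + 2 + 3 − 1 − 2)/2 = 18/2 = 9.
(Structurally: 1 ring(s) + 8 π bond(s) = 9.)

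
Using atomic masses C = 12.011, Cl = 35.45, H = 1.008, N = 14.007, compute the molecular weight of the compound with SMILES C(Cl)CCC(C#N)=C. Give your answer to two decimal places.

129.59

Molecular formula: C6H8ClN.
M = 6×12.011 + 1×35.45 + 8×1.008 + 1×14.007 = 129.59 g/mol.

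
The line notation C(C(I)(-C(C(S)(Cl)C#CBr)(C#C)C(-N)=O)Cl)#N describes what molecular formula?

C9H4BrCl2IN2OS

Heavy atoms from the SMILES: 1 Br, 9 C, 2 Cl, 1 I, 2 N, 1 O, 1 S.
Implicit hydrogens by atom environment:
  8 × C: no H
  2 × Cl: no H
  1 × Br: no H
  1 × C: 1 H
  1 × I: no H
  1 × N: 2 H
  1 × N: no H
  1 × O: no H
  1 × S: 1 H
  Total hydrogens = 4.
Molecular formula: C9H4BrCl2IN2OS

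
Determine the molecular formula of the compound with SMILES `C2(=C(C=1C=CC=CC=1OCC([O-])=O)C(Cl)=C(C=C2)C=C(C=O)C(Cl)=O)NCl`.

Heavy atoms from the SMILES: 18 C, 3 Cl, 1 N, 5 O.
Implicit hydrogens by atom environment:
  6 × C (aromatic): 1 H each → 6
  6 × C (aromatic): no H
  4 × O: no H
  3 × C: no H
  3 × Cl: no H
  2 × C: 1 H each → 2
  1 × C: 2 H
  1 × N: 1 H
  1 × O (charge -1): no H
  Total hydrogens = 11.
Net charge -1.
Molecular formula: C18H11Cl3NO5-

C18H11Cl3NO5-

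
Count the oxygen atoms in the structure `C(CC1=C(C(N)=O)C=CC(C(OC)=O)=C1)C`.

3

The symbol for oxygen appears 3 times in the SMILES.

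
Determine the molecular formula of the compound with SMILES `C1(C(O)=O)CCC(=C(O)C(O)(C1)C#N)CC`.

C11H15NO4

Heavy atoms from the SMILES: 11 C, 1 N, 4 O.
Implicit hydrogens by atom environment:
  5 × C: no H
  4 × C: 2 H each → 8
  3 × O: 1 H each → 3
  1 × C: 3 H
  1 × C: 1 H
  1 × N: no H
  1 × O: no H
  Total hydrogens = 15.
Molecular formula: C11H15NO4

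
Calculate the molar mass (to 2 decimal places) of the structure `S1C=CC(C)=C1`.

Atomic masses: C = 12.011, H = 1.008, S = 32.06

Molecular formula: C5H6S.
M = 5×12.011 + 6×1.008 + 1×32.06 = 98.16 g/mol.

98.16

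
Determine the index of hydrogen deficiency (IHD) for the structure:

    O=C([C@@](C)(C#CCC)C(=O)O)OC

4

Molecular formula from the SMILES: C9H12O4.
DoU = (2C + 2 + N − H − X)/2 = (2·9 + 2 + 0 − 12 − 0)/2 = 8/2 = 4.
(Structurally: 0 ring(s) + 4 π bond(s) = 4.)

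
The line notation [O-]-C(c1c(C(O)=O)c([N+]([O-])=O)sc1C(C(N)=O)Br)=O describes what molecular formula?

Heavy atoms from the SMILES: 1 Br, 8 C, 2 N, 7 O, 1 S.
Implicit hydrogens by atom environment:
  4 × C (aromatic): no H
  4 × O: no H
  3 × C: no H
  2 × O (charge -1): no H
  1 × Br: no H
  1 × C: 1 H
  1 × N: 2 H
  1 × N (charge +1): no H
  1 × O: 1 H
  1 × S (aromatic): no H
  Total hydrogens = 4.
Net charge -1.
Molecular formula: C8H4BrN2O7S-

C8H4BrN2O7S-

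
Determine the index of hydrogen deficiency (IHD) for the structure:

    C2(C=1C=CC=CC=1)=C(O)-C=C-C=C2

Molecular formula from the SMILES: C12H10O.
DoU = (2C + 2 + N − H − X)/2 = (2·12 + 2 + 0 − 10 − 0)/2 = 16/2 = 8.
(Structurally: 2 ring(s) + 6 π bond(s) = 8.)

8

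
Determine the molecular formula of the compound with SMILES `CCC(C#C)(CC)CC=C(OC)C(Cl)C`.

Heavy atoms from the SMILES: 13 C, 1 Cl, 1 O.
Implicit hydrogens by atom environment:
  4 × C: 3 H each → 12
  3 × C: 2 H each → 6
  3 × C: 1 H each → 3
  3 × C: no H
  1 × Cl: no H
  1 × O: no H
  Total hydrogens = 21.
Molecular formula: C13H21ClO

C13H21ClO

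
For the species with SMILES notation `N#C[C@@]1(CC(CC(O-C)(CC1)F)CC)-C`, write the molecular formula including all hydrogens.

C12H20FNO

Heavy atoms from the SMILES: 12 C, 1 F, 1 N, 1 O.
Implicit hydrogens by atom environment:
  5 × C: 2 H each → 10
  3 × C: 3 H each → 9
  3 × C: no H
  1 × C: 1 H
  1 × F: no H
  1 × N: no H
  1 × O: no H
  Total hydrogens = 20.
Molecular formula: C12H20FNO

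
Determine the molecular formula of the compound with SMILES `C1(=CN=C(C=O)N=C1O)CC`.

C7H8N2O2

Heavy atoms from the SMILES: 7 C, 2 N, 2 O.
Implicit hydrogens by atom environment:
  3 × C (aromatic): no H
  2 × N (aromatic): no H
  1 × C: 3 H
  1 × C: 2 H
  1 × C (aromatic): 1 H
  1 × C: 1 H
  1 × O: 1 H
  1 × O: no H
  Total hydrogens = 8.
Molecular formula: C7H8N2O2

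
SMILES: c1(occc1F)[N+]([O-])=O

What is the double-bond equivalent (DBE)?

4

Molecular formula from the SMILES: C4H2FNO3.
DoU = (2C + 2 + N − H − X)/2 = (2·4 + 2 + 1 − 2 − 1)/2 = 8/2 = 4.
(Structurally: 1 ring(s) + 3 π bond(s) = 4.)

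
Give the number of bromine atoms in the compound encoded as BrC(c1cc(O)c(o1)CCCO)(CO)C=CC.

The symbol for bromine appears 1 time in the SMILES.

1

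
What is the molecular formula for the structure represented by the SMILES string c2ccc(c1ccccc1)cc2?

C12H10

Heavy atoms from the SMILES: 12 C.
Implicit hydrogens by atom environment:
  10 × C (aromatic): 1 H each → 10
  2 × C (aromatic): no H
  Total hydrogens = 10.
Molecular formula: C12H10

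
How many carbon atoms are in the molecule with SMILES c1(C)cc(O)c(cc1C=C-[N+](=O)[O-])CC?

11

The symbol for carbon appears 11 times in the SMILES. Lowercase c denotes aromatic carbon and counts toward C.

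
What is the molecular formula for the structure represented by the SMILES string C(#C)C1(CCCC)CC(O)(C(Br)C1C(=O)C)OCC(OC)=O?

Heavy atoms from the SMILES: 1 Br, 16 C, 5 O.
Implicit hydrogens by atom environment:
  5 × C: 2 H each → 10
  5 × C: no H
  4 × O: no H
  3 × C: 3 H each → 9
  3 × C: 1 H each → 3
  1 × Br: no H
  1 × O: 1 H
  Total hydrogens = 23.
Molecular formula: C16H23BrO5

C16H23BrO5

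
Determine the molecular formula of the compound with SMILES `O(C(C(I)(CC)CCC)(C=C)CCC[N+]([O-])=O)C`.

C13H24INO3

Heavy atoms from the SMILES: 13 C, 1 I, 1 N, 3 O.
Implicit hydrogens by atom environment:
  7 × C: 2 H each → 14
  3 × C: 3 H each → 9
  2 × C: no H
  2 × O: no H
  1 × C: 1 H
  1 × I: no H
  1 × N (charge +1): no H
  1 × O (charge -1): no H
  Total hydrogens = 24.
Molecular formula: C13H24INO3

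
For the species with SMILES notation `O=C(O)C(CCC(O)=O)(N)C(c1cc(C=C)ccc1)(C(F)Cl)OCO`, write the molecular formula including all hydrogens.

Heavy atoms from the SMILES: 16 C, 1 Cl, 1 F, 1 N, 6 O.
Implicit hydrogens by atom environment:
  4 × C: 2 H each → 8
  4 × C (aromatic): 1 H each → 4
  4 × C: no H
  3 × O: 1 H each → 3
  3 × O: no H
  2 × C: 1 H each → 2
  2 × C (aromatic): no H
  1 × Cl: no H
  1 × F: no H
  1 × N: 2 H
  Total hydrogens = 19.
Molecular formula: C16H19ClFNO6

C16H19ClFNO6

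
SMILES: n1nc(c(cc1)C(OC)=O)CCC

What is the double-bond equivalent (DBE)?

Molecular formula from the SMILES: C9H12N2O2.
DoU = (2C + 2 + N − H − X)/2 = (2·9 + 2 + 2 − 12 − 0)/2 = 10/2 = 5.
(Structurally: 1 ring(s) + 4 π bond(s) = 5.)

5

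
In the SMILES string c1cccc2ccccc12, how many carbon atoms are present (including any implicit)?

10

The symbol for carbon appears 10 times in the SMILES. Lowercase c denotes aromatic carbon and counts toward C.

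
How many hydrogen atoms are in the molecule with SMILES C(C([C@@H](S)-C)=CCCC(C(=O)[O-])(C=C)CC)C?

23

Hydrogens are implicit in SMILES; fill each atom to its normal valence:
  5 × C: 2 H each → 10
  3 × C: 3 H each → 9
  3 × C: 1 H each → 3
  3 × C: no H
  1 × O: no H
  1 × O (charge -1): no H
  1 × S: 1 H
  Total hydrogens = 23.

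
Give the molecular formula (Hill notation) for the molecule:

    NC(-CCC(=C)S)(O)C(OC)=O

C7H13NO3S

Heavy atoms from the SMILES: 7 C, 1 N, 3 O, 1 S.
Implicit hydrogens by atom environment:
  3 × C: 2 H each → 6
  3 × C: no H
  2 × O: no H
  1 × C: 3 H
  1 × N: 2 H
  1 × O: 1 H
  1 × S: 1 H
  Total hydrogens = 13.
Molecular formula: C7H13NO3S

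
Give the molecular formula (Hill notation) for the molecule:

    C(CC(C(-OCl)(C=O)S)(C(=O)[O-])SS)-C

C7H10ClO4S3-

Heavy atoms from the SMILES: 7 C, 1 Cl, 4 O, 3 S.
Implicit hydrogens by atom environment:
  3 × C: no H
  3 × O: no H
  2 × C: 2 H each → 4
  2 × S: 1 H each → 2
  1 × C: 3 H
  1 × C: 1 H
  1 × Cl: no H
  1 × O (charge -1): no H
  1 × S: no H
  Total hydrogens = 10.
Net charge -1.
Molecular formula: C7H10ClO4S3-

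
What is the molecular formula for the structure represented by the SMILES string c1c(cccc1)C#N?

C7H5N

Heavy atoms from the SMILES: 7 C, 1 N.
Implicit hydrogens by atom environment:
  5 × C (aromatic): 1 H each → 5
  1 × C (aromatic): no H
  1 × C: no H
  1 × N: no H
  Total hydrogens = 5.
Molecular formula: C7H5N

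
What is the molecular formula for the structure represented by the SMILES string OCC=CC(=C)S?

Heavy atoms from the SMILES: 5 C, 1 O, 1 S.
Implicit hydrogens by atom environment:
  2 × C: 2 H each → 4
  2 × C: 1 H each → 2
  1 × C: no H
  1 × O: 1 H
  1 × S: 1 H
  Total hydrogens = 8.
Molecular formula: C5H8OS

C5H8OS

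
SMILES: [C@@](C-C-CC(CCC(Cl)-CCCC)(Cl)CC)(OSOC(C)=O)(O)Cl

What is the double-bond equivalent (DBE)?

1

Molecular formula from the SMILES: C16H29Cl3O4S.
DoU = (2C + 2 + N − H − X)/2 = (2·16 + 2 + 0 − 29 − 3)/2 = 2/2 = 1.
(Structurally: 0 ring(s) + 1 π bond(s) = 1.)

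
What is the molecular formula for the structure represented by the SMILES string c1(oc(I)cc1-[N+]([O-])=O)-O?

C4H2INO4

Heavy atoms from the SMILES: 4 C, 1 I, 1 N, 4 O.
Implicit hydrogens by atom environment:
  3 × C (aromatic): no H
  1 × C (aromatic): 1 H
  1 × I: no H
  1 × N (charge +1): no H
  1 × O: 1 H
  1 × O (aromatic): no H
  1 × O: no H
  1 × O (charge -1): no H
  Total hydrogens = 2.
Molecular formula: C4H2INO4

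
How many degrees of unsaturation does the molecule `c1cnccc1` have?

4

Molecular formula from the SMILES: C5H5N.
DoU = (2C + 2 + N − H − X)/2 = (2·5 + 2 + 1 − 5 − 0)/2 = 8/2 = 4.
(Structurally: 1 ring(s) + 3 π bond(s) = 4.)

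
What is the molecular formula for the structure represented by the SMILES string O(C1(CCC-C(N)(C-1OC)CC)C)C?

C11H23NO2

Heavy atoms from the SMILES: 11 C, 1 N, 2 O.
Implicit hydrogens by atom environment:
  4 × C: 3 H each → 12
  4 × C: 2 H each → 8
  2 × C: no H
  2 × O: no H
  1 × C: 1 H
  1 × N: 2 H
  Total hydrogens = 23.
Molecular formula: C11H23NO2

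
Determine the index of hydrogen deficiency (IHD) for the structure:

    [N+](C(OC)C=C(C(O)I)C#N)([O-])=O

Molecular formula from the SMILES: C6H7IN2O4.
DoU = (2C + 2 + N − H − X)/2 = (2·6 + 2 + 2 − 7 − 1)/2 = 8/2 = 4.
(Structurally: 0 ring(s) + 4 π bond(s) = 4.)

4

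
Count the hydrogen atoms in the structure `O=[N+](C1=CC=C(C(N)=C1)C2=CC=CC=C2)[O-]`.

Hydrogens are implicit in SMILES; fill each atom to its normal valence:
  8 × C (aromatic): 1 H each → 8
  4 × C (aromatic): no H
  1 × N: 2 H
  1 × N (charge +1): no H
  1 × O: no H
  1 × O (charge -1): no H
  Total hydrogens = 10.

10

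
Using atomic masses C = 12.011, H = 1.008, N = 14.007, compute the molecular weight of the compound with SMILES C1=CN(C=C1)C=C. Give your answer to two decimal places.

93.13

Molecular formula: C6H7N.
M = 6×12.011 + 7×1.008 + 1×14.007 = 93.13 g/mol.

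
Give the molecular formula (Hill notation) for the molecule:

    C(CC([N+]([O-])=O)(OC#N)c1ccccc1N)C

Heavy atoms from the SMILES: 11 C, 3 N, 3 O.
Implicit hydrogens by atom environment:
  4 × C (aromatic): 1 H each → 4
  2 × C: 2 H each → 4
  2 × C: no H
  2 × C (aromatic): no H
  2 × O: no H
  1 × C: 3 H
  1 × N: 2 H
  1 × N (charge +1): no H
  1 × N: no H
  1 × O (charge -1): no H
  Total hydrogens = 13.
Molecular formula: C11H13N3O3

C11H13N3O3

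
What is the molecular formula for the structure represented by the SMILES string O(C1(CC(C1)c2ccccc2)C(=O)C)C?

C13H16O2

Heavy atoms from the SMILES: 13 C, 2 O.
Implicit hydrogens by atom environment:
  5 × C (aromatic): 1 H each → 5
  2 × C: 3 H each → 6
  2 × C: 2 H each → 4
  2 × C: no H
  2 × O: no H
  1 × C: 1 H
  1 × C (aromatic): no H
  Total hydrogens = 16.
Molecular formula: C13H16O2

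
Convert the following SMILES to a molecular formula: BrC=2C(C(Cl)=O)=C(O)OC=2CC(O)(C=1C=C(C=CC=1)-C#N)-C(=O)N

C15H10BrClN2O5

Heavy atoms from the SMILES: 1 Br, 15 C, 1 Cl, 2 N, 5 O.
Implicit hydrogens by atom environment:
  6 × C (aromatic): no H
  4 × C (aromatic): 1 H each → 4
  4 × C: no H
  2 × O: 1 H each → 2
  2 × O: no H
  1 × Br: no H
  1 × C: 2 H
  1 × Cl: no H
  1 × N: 2 H
  1 × N: no H
  1 × O (aromatic): no H
  Total hydrogens = 10.
Molecular formula: C15H10BrClN2O5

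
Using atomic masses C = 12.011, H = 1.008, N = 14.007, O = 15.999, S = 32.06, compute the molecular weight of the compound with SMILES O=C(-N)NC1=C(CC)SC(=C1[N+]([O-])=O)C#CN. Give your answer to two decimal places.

254.26

Molecular formula: C9H10N4O3S.
M = 9×12.011 + 10×1.008 + 4×14.007 + 3×15.999 + 1×32.06 = 254.26 g/mol.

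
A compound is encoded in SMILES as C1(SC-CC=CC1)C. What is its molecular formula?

C7H12S

Heavy atoms from the SMILES: 7 C, 1 S.
Implicit hydrogens by atom environment:
  3 × C: 2 H each → 6
  3 × C: 1 H each → 3
  1 × C: 3 H
  1 × S: no H
  Total hydrogens = 12.
Molecular formula: C7H12S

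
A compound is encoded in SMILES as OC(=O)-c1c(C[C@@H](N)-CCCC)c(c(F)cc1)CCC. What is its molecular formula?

C16H24FNO2

Heavy atoms from the SMILES: 16 C, 1 F, 1 N, 2 O.
Implicit hydrogens by atom environment:
  6 × C: 2 H each → 12
  4 × C (aromatic): no H
  2 × C: 3 H each → 6
  2 × C (aromatic): 1 H each → 2
  1 × C: 1 H
  1 × C: no H
  1 × F: no H
  1 × N: 2 H
  1 × O: 1 H
  1 × O: no H
  Total hydrogens = 24.
Molecular formula: C16H24FNO2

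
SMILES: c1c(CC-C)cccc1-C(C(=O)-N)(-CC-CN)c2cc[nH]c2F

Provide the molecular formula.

Heavy atoms from the SMILES: 18 C, 1 F, 3 N, 1 O.
Implicit hydrogens by atom environment:
  6 × C (aromatic): 1 H each → 6
  5 × C: 2 H each → 10
  4 × C (aromatic): no H
  2 × C: no H
  2 × N: 2 H each → 4
  1 × C: 3 H
  1 × F: no H
  1 × N (aromatic): 1 H
  1 × O: no H
  Total hydrogens = 24.
Molecular formula: C18H24FN3O

C18H24FN3O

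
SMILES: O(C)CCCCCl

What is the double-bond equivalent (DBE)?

Molecular formula from the SMILES: C5H11ClO.
DoU = (2C + 2 + N − H − X)/2 = (2·5 + 2 + 0 − 11 − 1)/2 = 0/2 = 0.
(Structurally: 0 ring(s) + 0 π bond(s) = 0.)

0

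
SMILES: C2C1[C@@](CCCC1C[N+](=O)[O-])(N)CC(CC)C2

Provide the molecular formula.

C13H24N2O2

Heavy atoms from the SMILES: 13 C, 2 N, 2 O.
Implicit hydrogens by atom environment:
  8 × C: 2 H each → 16
  3 × C: 1 H each → 3
  1 × C: 3 H
  1 × C: no H
  1 × N: 2 H
  1 × N (charge +1): no H
  1 × O: no H
  1 × O (charge -1): no H
  Total hydrogens = 24.
Molecular formula: C13H24N2O2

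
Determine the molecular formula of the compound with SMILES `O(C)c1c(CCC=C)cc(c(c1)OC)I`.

Heavy atoms from the SMILES: 12 C, 1 I, 2 O.
Implicit hydrogens by atom environment:
  4 × C (aromatic): no H
  3 × C: 2 H each → 6
  2 × C: 3 H each → 6
  2 × C (aromatic): 1 H each → 2
  2 × O: no H
  1 × C: 1 H
  1 × I: no H
  Total hydrogens = 15.
Molecular formula: C12H15IO2

C12H15IO2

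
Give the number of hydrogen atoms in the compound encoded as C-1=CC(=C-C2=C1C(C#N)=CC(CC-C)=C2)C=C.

Hydrogens are implicit in SMILES; fill each atom to its normal valence:
  5 × C (aromatic): 1 H each → 5
  5 × C (aromatic): no H
  3 × C: 2 H each → 6
  1 × C: 3 H
  1 × C: 1 H
  1 × C: no H
  1 × N: no H
  Total hydrogens = 15.

15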